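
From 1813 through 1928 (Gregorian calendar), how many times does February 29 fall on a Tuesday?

Leap years in 1813–1928: 28 of them.
Feb 29 weekday advances by 5 (mod 7) from one leap year to the next four years later (or differs when a century non-leap intervenes).
Leap-day weekdays: 1816:Thu 1820:Tue✓ 1824:Sun 1828:Fri 1832:Wed 1836:Mon 1840:Sat 1844:Thu 1848:Tue✓ 1852:Sun 1856:Fri 1860:Wed 1864:Mon 1868:Sat 1872:Thu 1876:Tue✓ 1880:Sun 1884:Fri 1888:Wed 1892:Mon 1896:Sat 1904:Mon 1908:Sat 1912:Thu 1916:Tue✓ 1920:Sun 1924:Fri 1928:Wed
Tuesday: 1820, 1848, 1876, 1916 → 4.

4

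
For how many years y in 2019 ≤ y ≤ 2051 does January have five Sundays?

15

January has 31 days; it has five Sundays when Sunday falls among the first (month-length − 28) days — i.e. when January 1 is one of Sunday/Saturday/Friday.
January 1 by year: 2019:Tue 2020:Wed 2021:Fri✓ 2022:Sat✓ 2023:Sun✓ 2024:Mon 2025:Wed 2026:Thu 2027:Fri✓ 2028:Sat✓ 2029:Mon 2030:Tue 2031:Wed 2032:Thu 2033:Sat✓ …(3 more)… 2037:Thu 2038:Fri✓ 2039:Sat✓ 2040:Sun✓ 2041:Tue 2042:Wed 2043:Thu 2044:Fri✓ 2045:Sun✓ 2046:Mon 2047:Tue 2048:Wed 2049:Fri✓ 2050:Sat✓ 2051:Sun✓
Years with five Sundays: 2021, 2022, 2023, 2027, 2028, 2033, 2034, 2038, 2039, 2040, 2044, 2045, 2049, 2050, 2051 → 15.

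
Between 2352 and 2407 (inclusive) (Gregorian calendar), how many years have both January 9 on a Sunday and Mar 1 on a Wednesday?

2

Check each year's weekday for January 9 and Mar 1:
  2352: Wed/Sat  2353: Fri/Sun  2354: Sat/Mon  2355: Sun/Tue  2356: Mon/Thu  2357: Wed/Fri  2358: Thu/Sat  2359: Fri/Sun  2360: Sat/Tue  2361: Mon/Wed  2362: Tue/Thu  2363: Wed/Fri  2364: Thu/Sun  2365: Sat/Mon  …(28 more)…  2394: Sun/Tue  2395: Mon/Wed  2396: Tue/Fri  2397: Thu/Sat  2398: Fri/Sun  2399: Sat/Mon  2400: Sun/Wed ✓  2401: Tue/Thu  2402: Wed/Fri  2403: Thu/Sat  2404: Fri/Mon  2405: Sun/Tue  2406: Mon/Wed  2407: Tue/Thu
Both conditions hold in: 2372, 2400 — 2.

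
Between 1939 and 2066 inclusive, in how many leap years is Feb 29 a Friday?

5

Leap years in 1939–2066: 32 of them.
Feb 29 weekday advances by 5 (mod 7) from one leap year to the next four years later (or differs when a century non-leap intervenes).
Leap-day weekdays: 1940:Thu 1944:Tue 1948:Sun 1952:Fri✓ 1956:Wed 1960:Mon 1964:Sat 1968:Thu 1972:Tue 1976:Sun 1980:Fri✓ 1984:Wed 1988:Mon …(6 more)… 2016:Mon 2020:Sat 2024:Thu 2028:Tue 2032:Sun 2036:Fri✓ 2040:Wed 2044:Mon 2048:Sat 2052:Thu 2056:Tue 2060:Sun 2064:Fri✓
Friday: 1952, 1980, 2008, 2036, 2064 → 5.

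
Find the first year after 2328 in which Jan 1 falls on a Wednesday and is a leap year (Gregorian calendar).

2336

Jan 1 advances by 2 weekdays after a leap year and by 1 after a common year.
2328: Jan 1 is Sunday (leap).
2329: Tuesday
2330: Wednesday
2331: Thursday
2332: Friday (leap)
2333: Sunday
2334: Monday
2335: Tuesday
2336: Wednesday (leap)
2336 begins on a Wednesday and is a leap year.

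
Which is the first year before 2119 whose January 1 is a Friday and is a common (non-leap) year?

2117

Jan 1 advances by 2 weekdays after a leap year and by 1 after a common year.
2119: Jan 1 is Sunday.
2118: Saturday
2117: Friday
2117 begins on a Friday and is a common year.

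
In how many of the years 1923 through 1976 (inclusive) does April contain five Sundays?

15

April has 30 days; it has five Sundays when Sunday falls among the first (month-length − 28) days — i.e. when April 1 is one of Sunday/Saturday.
April 1 by year: 1923:Sun✓ 1924:Tue 1925:Wed 1926:Thu 1927:Fri 1928:Sun✓ 1929:Mon 1930:Tue 1931:Wed 1932:Fri 1933:Sat✓ 1934:Sun✓ 1935:Mon 1936:Wed 1937:Thu …(24 more)… 1962:Sun✓ 1963:Mon 1964:Wed 1965:Thu 1966:Fri 1967:Sat✓ 1968:Mon 1969:Tue 1970:Wed 1971:Thu 1972:Sat✓ 1973:Sun✓ 1974:Mon 1975:Tue 1976:Thu
Years with five Sundays: 1923, 1928, 1933, 1934, 1939, 1944, 1945, 1950, 1951, 1956, 1961, 1962, 1967, 1972, 1973 → 15.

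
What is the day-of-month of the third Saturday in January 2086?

January 1, 2086 is a Tuesday, so the first Saturday is the 5th.
The third Saturday is 5 + 14 = 19.

19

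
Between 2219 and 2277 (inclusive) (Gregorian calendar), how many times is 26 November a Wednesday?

Track 26 November's weekday year by year (advancing +1, or +2 across a Feb 29):
  2219: Fri  2220: Sun (+2)  2221: Mon (+1)  2222: Tue (+1)  2223: Wed (+1) ✓
  2224: Fri (+2)  2225: Sat (+1)  2226: Sun (+1)  2227: Mon (+1)  2228: Wed (+2) ✓
  2229: Thu (+1)  2230: Fri (+1)  2231: Sat (+1)  2232: Mon (+2)  … (31 more years) …
  2264: Sat (+2)  2265: Sun (+1)  2266: Mon (+1)  2267: Tue (+1)  2268: Thu (+2)
  2269: Fri (+1)  2270: Sat (+1)  2271: Sun (+1)  2272: Tue (+2)  2273: Wed (+1) ✓
  2274: Thu (+1)  2275: Fri (+1)  2276: Sun (+2)  2277: Mon (+1)
Wednesday years: 2223, 2228, 2234, 2245, 2251, 2256, 2262, 2273 — 8 in total.

8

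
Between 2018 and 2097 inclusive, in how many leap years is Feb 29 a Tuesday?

Leap years in 2018–2097: 20 of them.
Feb 29 weekday advances by 5 (mod 7) from one leap year to the next four years later (or differs when a century non-leap intervenes).
Leap-day weekdays: 2020:Sat 2024:Thu 2028:Tue✓ 2032:Sun 2036:Fri 2040:Wed 2044:Mon 2048:Sat 2052:Thu 2056:Tue✓ 2060:Sun 2064:Fri 2068:Wed 2072:Mon 2076:Sat 2080:Thu 2084:Tue✓ 2088:Sun 2092:Fri 2096:Wed
Tuesday: 2028, 2056, 2084 → 3.

3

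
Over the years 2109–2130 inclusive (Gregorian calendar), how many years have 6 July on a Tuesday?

3

Track 6 July's weekday year by year (advancing +1, or +2 across a Feb 29):
  2109: Sat  2110: Sun (+1)  2111: Mon (+1)  2112: Wed (+2)  2113: Thu (+1)
  2114: Fri (+1)  2115: Sat (+1)  2116: Mon (+2)  2117: Tue (+1) ✓  2118: Wed (+1)
  2119: Thu (+1)  2120: Sat (+2)  2121: Sun (+1)  2122: Mon (+1)  2123: Tue (+1) ✓
  2124: Thu (+2)  2125: Fri (+1)  2126: Sat (+1)  2127: Sun (+1)  2128: Tue (+2) ✓
  2129: Wed (+1)  2130: Thu (+1)
Tuesday years: 2117, 2123, 2128 — 3 in total.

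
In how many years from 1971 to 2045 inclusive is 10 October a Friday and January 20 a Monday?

Check each year's weekday for 10 October and January 20:
  1971: Sun/Wed  1972: Tue/Thu  1973: Wed/Sat  1974: Thu/Sun  1975: Fri/Mon ✓  1976: Sun/Tue  1977: Mon/Thu  1978: Tue/Fri  1979: Wed/Sat  1980: Fri/Sun  1981: Sat/Tue  1982: Sun/Wed  1983: Mon/Thu  1984: Wed/Fri  …(47 more)…  2032: Sun/Tue  2033: Mon/Thu  2034: Tue/Fri  2035: Wed/Sat  2036: Fri/Sun  2037: Sat/Tue  2038: Sun/Wed  2039: Mon/Thu  2040: Wed/Fri  2041: Thu/Sun  2042: Fri/Mon ✓  2043: Sat/Tue  2044: Mon/Wed  2045: Tue/Fri
Both conditions hold in: 1975, 1986, 1997, 2003, 2014, 2025, 2031, 2042 — 8.

8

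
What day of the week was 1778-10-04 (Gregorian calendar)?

January 1, 1778 is a Thursday.
October 4 is day 277 of the year, i.e. 276 days after Jan 1.
276 mod 7 = 3, so advance 3 weekdays from Thursday: Sunday.

Sunday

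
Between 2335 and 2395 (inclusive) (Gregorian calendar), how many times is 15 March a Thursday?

Track 15 March's weekday year by year (advancing +1, or +2 across a Feb 29):
  2335: Fri  2336: Sun (+2)  2337: Mon (+1)  2338: Tue (+1)  2339: Wed (+1)
  2340: Fri (+2)  2341: Sat (+1)  2342: Sun (+1)  2343: Mon (+1)  2344: Wed (+2)
  2345: Thu (+1) ✓  2346: Fri (+1)  2347: Sat (+1)  2348: Mon (+2)  … (33 more years) …
  2382: Mon (+1)  2383: Tue (+1)  2384: Thu (+2) ✓  2385: Fri (+1)  2386: Sat (+1)
  2387: Sun (+1)  2388: Tue (+2)  2389: Wed (+1)  2390: Thu (+1) ✓  2391: Fri (+1)
  2392: Sun (+2)  2393: Mon (+1)  2394: Tue (+1)  2395: Wed (+1)
Thursday years: 2345, 2351, 2356, 2362, 2373, 2379, 2384, 2390 — 8 in total.

8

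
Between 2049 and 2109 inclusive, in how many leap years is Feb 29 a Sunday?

2

Leap years in 2049–2109: 14 of them.
Feb 29 weekday advances by 5 (mod 7) from one leap year to the next four years later (or differs when a century non-leap intervenes).
Leap-day weekdays: 2052:Thu 2056:Tue 2060:Sun✓ 2064:Fri 2068:Wed 2072:Mon 2076:Sat 2080:Thu 2084:Tue 2088:Sun✓ 2092:Fri 2096:Wed 2104:Fri 2108:Wed
Sunday: 2060, 2088 → 2.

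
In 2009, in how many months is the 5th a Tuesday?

1

Check the 5th of each month of 2009: Jan 5: Mon, Feb 5: Thu, Mar 5: Thu, Apr 5: Sun, May 5: Tue, Jun 5: Fri, Jul 5: Sun, Aug 5: Wed, Sep 5: Sat, Oct 5: Mon, Nov 5: Thu, Dec 5: Sat.
Tuesday occurs in May — 1 month.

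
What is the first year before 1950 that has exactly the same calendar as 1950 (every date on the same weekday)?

1939

Two years share a calendar iff Jan 1 falls on the same weekday and both are leap or both are common. 1950: Jan 1 is Sunday, common year.
1949: Jan 1 Saturday, common
1948: Jan 1 Thursday, leap
1947: Jan 1 Wednesday, common
1946: Jan 1 Tuesday, common
1945: Jan 1 Monday, common
1944: Jan 1 Saturday, leap
1943: Jan 1 Friday, common
1942: Jan 1 Thursday, common
1941: Jan 1 Wednesday, common
1940: Jan 1 Monday, leap
1939: Jan 1 Sunday, common
1939 matches on both conditions.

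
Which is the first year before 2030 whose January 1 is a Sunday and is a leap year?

Jan 1 advances by 2 weekdays after a leap year and by 1 after a common year.
2030: Jan 1 is Tuesday.
2029: Monday
2028: Saturday (leap)
2027: Friday
2026: Thursday
2025: Wednesday
2024: Monday (leap)
2023: Sunday
2022: Saturday
2021: Friday
2020: Wednesday (leap)
2019: Tuesday
2018: Monday
2017: Sunday
2016: Friday (leap)
2015: Thursday
2014: Wednesday
2013: Tuesday
2012: Sunday (leap)
2012 begins on a Sunday and is a leap year.

2012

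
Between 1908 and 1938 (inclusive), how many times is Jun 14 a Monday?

5

Track Jun 14's weekday year by year (advancing +1, or +2 across a Feb 29):
  1908: Sun  1909: Mon (+1) ✓  1910: Tue (+1)  1911: Wed (+1)  1912: Fri (+2)
  1913: Sat (+1)  1914: Sun (+1)  1915: Mon (+1) ✓  1916: Wed (+2)  1917: Thu (+1)
  1918: Fri (+1)  1919: Sat (+1)  1920: Mon (+2) ✓  1921: Tue (+1)  … (3 more years) …
  1925: Sun (+1)  1926: Mon (+1) ✓  1927: Tue (+1)  1928: Thu (+2)  1929: Fri (+1)
  1930: Sat (+1)  1931: Sun (+1)  1932: Tue (+2)  1933: Wed (+1)  1934: Thu (+1)
  1935: Fri (+1)  1936: Sun (+2)  1937: Mon (+1) ✓  1938: Tue (+1)
Monday years: 1909, 1915, 1920, 1926, 1937 — 5 in total.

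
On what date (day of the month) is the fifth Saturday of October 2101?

October 1, 2101 is a Saturday, so the first Saturday is the 1st.
The fifth Saturday is 1 + 28 = 29.

29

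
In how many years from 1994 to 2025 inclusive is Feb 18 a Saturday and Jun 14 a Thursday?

Check each year's weekday for Feb 18 and Jun 14:
  1994: Fri/Tue  1995: Sat/Wed  1996: Sun/Fri  1997: Tue/Sat  1998: Wed/Sun  1999: Thu/Mon  2000: Fri/Wed  2001: Sun/Thu  2002: Mon/Fri  2003: Tue/Sat  2004: Wed/Mon  2005: Fri/Tue  2006: Sat/Wed  2007: Sun/Thu  …(4 more)…  2012: Sat/Thu ✓  2013: Mon/Fri  2014: Tue/Sat  2015: Wed/Sun  2016: Thu/Tue  2017: Sat/Wed  2018: Sun/Thu  2019: Mon/Fri  2020: Tue/Sun  2021: Thu/Mon  2022: Fri/Tue  2023: Sat/Wed  2024: Sun/Fri  2025: Tue/Sat
Both conditions hold in: 2012 — 1.

1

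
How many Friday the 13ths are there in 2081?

1

Check the 13th of each month of 2081: Jan 13: Mon, Feb 13: Thu, Mar 13: Thu, Apr 13: Sun, May 13: Tue, Jun 13: Fri, Jul 13: Sun, Aug 13: Wed, Sep 13: Sat, Oct 13: Mon, Nov 13: Thu, Dec 13: Sat.
Friday occurs in June — 1 month.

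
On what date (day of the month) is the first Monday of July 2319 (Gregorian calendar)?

July 1, 2319 is a Tuesday, so the first Monday is the 7th.
The first Monday is 7 + 0 = 7.

7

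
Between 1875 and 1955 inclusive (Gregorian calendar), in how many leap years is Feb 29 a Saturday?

Leap years in 1875–1955: 19 of them.
Feb 29 weekday advances by 5 (mod 7) from one leap year to the next four years later (or differs when a century non-leap intervenes).
Leap-day weekdays: 1876:Tue 1880:Sun 1884:Fri 1888:Wed 1892:Mon 1896:Sat✓ 1904:Mon 1908:Sat✓ 1912:Thu 1916:Tue 1920:Sun 1924:Fri 1928:Wed 1932:Mon 1936:Sat✓ 1940:Thu 1944:Tue 1948:Sun 1952:Fri
Saturday: 1896, 1908, 1936 → 3.

3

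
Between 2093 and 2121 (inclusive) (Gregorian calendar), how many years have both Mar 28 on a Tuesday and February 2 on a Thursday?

Check each year's weekday for Mar 28 and February 2:
  2093: Sat/Mon  2094: Sun/Tue  2095: Mon/Wed  2096: Wed/Thu  2097: Thu/Sat  2098: Fri/Sun  2099: Sat/Mon  2100: Sun/Tue  2101: Mon/Wed  2102: Tue/Thu ✓  2103: Wed/Fri  2104: Fri/Sat  2105: Sat/Mon  2106: Sun/Tue  2107: Mon/Wed  2108: Wed/Thu  2109: Thu/Sat  2110: Fri/Sun  2111: Sat/Mon  2112: Mon/Tue  2113: Tue/Thu ✓  2114: Wed/Fri  2115: Thu/Sat  2116: Sat/Sun  2117: Sun/Tue  2118: Mon/Wed  2119: Tue/Thu ✓  2120: Thu/Fri  2121: Fri/Sun
Both conditions hold in: 2102, 2113, 2119 — 3.

3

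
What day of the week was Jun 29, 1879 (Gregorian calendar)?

January 1, 1879 is a Wednesday.
June 29 is day 180 of the year, i.e. 179 days after Jan 1.
179 mod 7 = 4, so advance 4 weekdays from Wednesday: Sunday.

Sunday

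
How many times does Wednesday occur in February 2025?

4

February 2025 has 28 days and begins on Saturday.
The first Wednesday is February 5.
Wednesdays fall on 5, 12, 19, 26 — that's 4.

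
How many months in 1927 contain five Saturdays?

5

A month of length L has five Saturdays iff its first Saturday is on day ≤ L−28 (so day 1–3 in a 31-day month, 1–2 in a 30-day month, day 1 in a leap February).
Checking each month of 1927: Jan starts Sat (31d) ✓; Feb starts Tue (28d); Mar starts Tue (31d); Apr starts Fri (30d) ✓; May starts Sun (31d); Jun starts Wed (30d); Jul starts Fri (31d) ✓; Aug starts Mon (31d); Sep starts Thu (30d); Oct starts Sat (31d) ✓; Nov starts Tue (30d); Dec starts Thu (31d) ✓.
Five-Saturday months: January, April, July, October, December → 5.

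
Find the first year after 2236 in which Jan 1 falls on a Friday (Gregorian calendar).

2241

Jan 1 advances by 2 weekdays after a leap year and by 1 after a common year.
2236: Jan 1 is Friday (leap).
2237: Sunday
2238: Monday
2239: Tuesday
2240: Wednesday (leap)
2241: Friday
2241 begins on a Friday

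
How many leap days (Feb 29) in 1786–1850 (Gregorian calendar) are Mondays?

Leap years in 1786–1850: 15 of them.
Feb 29 weekday advances by 5 (mod 7) from one leap year to the next four years later (or differs when a century non-leap intervenes).
Leap-day weekdays: 1788:Fri 1792:Wed 1796:Mon✓ 1804:Wed 1808:Mon✓ 1812:Sat 1816:Thu 1820:Tue 1824:Sun 1828:Fri 1832:Wed 1836:Mon✓ 1840:Sat 1844:Thu 1848:Tue
Monday: 1796, 1808, 1836 → 3.

3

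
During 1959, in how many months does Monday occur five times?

4

A month of length L has five Mondays iff its first Monday is on day ≤ L−28 (so day 1–3 in a 31-day month, 1–2 in a 30-day month, day 1 in a leap February).
Checking each month of 1959: Jan starts Thu (31d); Feb starts Sun (28d); Mar starts Sun (31d) ✓; Apr starts Wed (30d); May starts Fri (31d); Jun starts Mon (30d) ✓; Jul starts Wed (31d); Aug starts Sat (31d) ✓; Sep starts Tue (30d); Oct starts Thu (31d); Nov starts Sun (30d) ✓; Dec starts Tue (31d).
Five-Monday months: March, June, August, November → 4.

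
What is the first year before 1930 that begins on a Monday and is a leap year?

1912

Jan 1 advances by 2 weekdays after a leap year and by 1 after a common year.
1930: Jan 1 is Wednesday.
1929: Tuesday
1928: Sunday (leap)
1927: Saturday
1926: Friday
1925: Thursday
1924: Tuesday (leap)
1923: Monday
1922: Sunday
1921: Saturday
1920: Thursday (leap)
1919: Wednesday
1918: Tuesday
1917: Monday
1916: Saturday (leap)
1915: Friday
1914: Thursday
1913: Wednesday
1912: Monday (leap)
1912 begins on a Monday and is a leap year.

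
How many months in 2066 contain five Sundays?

A month of length L has five Sundays iff its first Sunday is on day ≤ L−28 (so day 1–3 in a 31-day month, 1–2 in a 30-day month, day 1 in a leap February).
Checking each month of 2066: Jan starts Fri (31d) ✓; Feb starts Mon (28d); Mar starts Mon (31d); Apr starts Thu (30d); May starts Sat (31d) ✓; Jun starts Tue (30d); Jul starts Thu (31d); Aug starts Sun (31d) ✓; Sep starts Wed (30d); Oct starts Fri (31d) ✓; Nov starts Mon (30d); Dec starts Wed (31d).
Five-Sunday months: January, May, August, October → 4.

4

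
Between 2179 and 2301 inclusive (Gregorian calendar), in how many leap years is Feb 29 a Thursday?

3

Leap years in 2179–2301: 29 of them.
Feb 29 weekday advances by 5 (mod 7) from one leap year to the next four years later (or differs when a century non-leap intervenes).
Leap-day weekdays: 2180:Tue 2184:Sun 2188:Fri 2192:Wed 2196:Mon 2204:Wed 2208:Mon 2212:Sat 2216:Thu✓ 2220:Tue 2224:Sun 2228:Fri 2232:Wed …(3 more)… 2248:Tue 2252:Sun 2256:Fri 2260:Wed 2264:Mon 2268:Sat 2272:Thu✓ 2276:Tue 2280:Sun 2284:Fri 2288:Wed 2292:Mon 2296:Sat
Thursday: 2216, 2244, 2272 → 3.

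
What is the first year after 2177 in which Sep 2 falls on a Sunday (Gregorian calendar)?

From one year to the next, a fixed date's weekday advances by 1, or by 2 when a Feb 29 lies between the two dates.
2177: September 2 is Tuesday.
2178: Wednesday (+1)
2179: Thursday (+1)
2180: Saturday (+2)
2181: Sunday (+1)
Sep 2 falls on a Sunday in 2181.

2181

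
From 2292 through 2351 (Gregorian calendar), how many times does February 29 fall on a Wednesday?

1

Leap years in 2292–2351: 14 of them.
Feb 29 weekday advances by 5 (mod 7) from one leap year to the next four years later (or differs when a century non-leap intervenes).
Leap-day weekdays: 2292:Mon 2296:Sat 2304:Mon 2308:Sat 2312:Thu 2316:Tue 2320:Sun 2324:Fri 2328:Wed✓ 2332:Mon 2336:Sat 2340:Thu 2344:Tue 2348:Sun
Wednesday: 2328 → 1.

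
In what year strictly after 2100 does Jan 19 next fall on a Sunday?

2110

From one year to the next, a fixed date's weekday advances by 1, or by 2 when a Feb 29 lies between the two dates.
2100: January 19 is Tuesday.
2101: Wednesday (+1)
2102: Thursday (+1)
2103: Friday (+1)
2104: Saturday (+1)
2105: Monday (+2)
2106: Tuesday (+1)
2107: Wednesday (+1)
2108: Thursday (+1)
2109: Saturday (+2)
2110: Sunday (+1)
Jan 19 falls on a Sunday in 2110.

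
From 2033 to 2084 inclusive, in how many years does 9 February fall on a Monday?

7

Track 9 February's weekday year by year (advancing +1, or +2 across a Feb 29):
  2033: Wed  2034: Thu (+1)  2035: Fri (+1)  2036: Sat (+1)  2037: Mon (+2) ✓
  2038: Tue (+1)  2039: Wed (+1)  2040: Thu (+1)  2041: Sat (+2)  2042: Sun (+1)
  2043: Mon (+1) ✓  2044: Tue (+1)  2045: Thu (+2)  2046: Fri (+1)  … (24 more years) …
  2071: Mon (+1) ✓  2072: Tue (+1)  2073: Thu (+2)  2074: Fri (+1)  2075: Sat (+1)
  2076: Sun (+1)  2077: Tue (+2)  2078: Wed (+1)  2079: Thu (+1)  2080: Fri (+1)
  2081: Sun (+2)  2082: Mon (+1) ✓  2083: Tue (+1)  2084: Wed (+1)
Monday years: 2037, 2043, 2054, 2060, 2065, 2071, 2082 — 7 in total.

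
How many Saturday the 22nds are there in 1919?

3

Check the 22nd of each month of 1919: Jan 22: Wed, Feb 22: Sat, Mar 22: Sat, Apr 22: Tue, May 22: Thu, Jun 22: Sun, Jul 22: Tue, Aug 22: Fri, Sep 22: Mon, Oct 22: Wed, Nov 22: Sat, Dec 22: Mon.
Saturday occurs in February, March, November — 3 months.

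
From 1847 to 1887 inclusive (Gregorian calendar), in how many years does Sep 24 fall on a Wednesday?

Track Sep 24's weekday year by year (advancing +1, or +2 across a Feb 29):
  1847: Fri  1848: Sun (+2)  1849: Mon (+1)  1850: Tue (+1)  1851: Wed (+1) ✓
  1852: Fri (+2)  1853: Sat (+1)  1854: Sun (+1)  1855: Mon (+1)  1856: Wed (+2) ✓
  1857: Thu (+1)  1858: Fri (+1)  1859: Sat (+1)  1860: Mon (+2)  … (13 more years) …
  1874: Thu (+1)  1875: Fri (+1)  1876: Sun (+2)  1877: Mon (+1)  1878: Tue (+1)
  1879: Wed (+1) ✓  1880: Fri (+2)  1881: Sat (+1)  1882: Sun (+1)  1883: Mon (+1)
  1884: Wed (+2) ✓  1885: Thu (+1)  1886: Fri (+1)  1887: Sat (+1)
Wednesday years: 1851, 1856, 1862, 1873, 1879, 1884 — 6 in total.

6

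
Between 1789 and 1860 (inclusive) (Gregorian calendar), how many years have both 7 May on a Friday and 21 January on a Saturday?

0

Check each year's weekday for 7 May and 21 January:
  1789: Thu/Wed  1790: Fri/Thu  1791: Sat/Fri  1792: Mon/Sat  1793: Tue/Mon  1794: Wed/Tue  1795: Thu/Wed  1796: Sat/Thu  1797: Sun/Sat  1798: Mon/Sun  1799: Tue/Mon  1800: Wed/Tue  1801: Thu/Wed  1802: Fri/Thu  …(44 more)…  1847: Fri/Thu  1848: Sun/Fri  1849: Mon/Sun  1850: Tue/Mon  1851: Wed/Tue  1852: Fri/Wed  1853: Sat/Fri  1854: Sun/Sat  1855: Mon/Sun  1856: Wed/Mon  1857: Thu/Wed  1858: Fri/Thu  1859: Sat/Fri  1860: Mon/Sat
Both conditions hold in: no year — 0.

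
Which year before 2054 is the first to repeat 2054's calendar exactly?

2043

Two years share a calendar iff Jan 1 falls on the same weekday and both are leap or both are common. 2054: Jan 1 is Thursday, common year.
2053: Jan 1 Wednesday, common
2052: Jan 1 Monday, leap
2051: Jan 1 Sunday, common
2050: Jan 1 Saturday, common
2049: Jan 1 Friday, common
2048: Jan 1 Wednesday, leap
2047: Jan 1 Tuesday, common
2046: Jan 1 Monday, common
2045: Jan 1 Sunday, common
2044: Jan 1 Friday, leap
2043: Jan 1 Thursday, common
2043 matches on both conditions.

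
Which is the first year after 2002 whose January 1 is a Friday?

Jan 1 advances by 2 weekdays after a leap year and by 1 after a common year.
2002: Jan 1 is Tuesday.
2003: Wednesday
2004: Thursday (leap)
2005: Saturday
2006: Sunday
2007: Monday
2008: Tuesday (leap)
2009: Thursday
2010: Friday
2010 begins on a Friday

2010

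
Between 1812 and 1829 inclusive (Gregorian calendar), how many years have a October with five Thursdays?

8

October has 31 days; it has five Thursdays when Thursday falls among the first (month-length − 28) days — i.e. when October 1 is one of Thursday/Wednesday/Tuesday.
October 1 by year: 1812:Thu✓ 1813:Fri 1814:Sat 1815:Sun 1816:Tue✓ 1817:Wed✓ 1818:Thu✓ 1819:Fri 1820:Sun 1821:Mon 1822:Tue✓ 1823:Wed✓ 1824:Fri 1825:Sat 1826:Sun 1827:Mon 1828:Wed✓ 1829:Thu✓
Years with five Thursdays: 1812, 1816, 1817, 1818, 1822, 1823, 1828, 1829 → 8.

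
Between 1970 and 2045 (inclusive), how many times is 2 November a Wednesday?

Track 2 November's weekday year by year (advancing +1, or +2 across a Feb 29):
  1970: Mon  1971: Tue (+1)  1972: Thu (+2)  1973: Fri (+1)  1974: Sat (+1)
  1975: Sun (+1)  1976: Tue (+2)  1977: Wed (+1) ✓  1978: Thu (+1)  1979: Fri (+1)
  1980: Sun (+2)  1981: Mon (+1)  1982: Tue (+1)  1983: Wed (+1) ✓  … (48 more years) …
  2032: Tue (+2)  2033: Wed (+1) ✓  2034: Thu (+1)  2035: Fri (+1)  2036: Sun (+2)
  2037: Mon (+1)  2038: Tue (+1)  2039: Wed (+1) ✓  2040: Fri (+2)  2041: Sat (+1)
  2042: Sun (+1)  2043: Mon (+1)  2044: Wed (+2) ✓  2045: Thu (+1)
Wednesday years: 1977, 1983, 1988, 1994, 2005, 2011, 2016, 2022, 2033, 2039, 2044 — 11 in total.

11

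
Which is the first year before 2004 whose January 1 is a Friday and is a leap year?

1988

Jan 1 advances by 2 weekdays after a leap year and by 1 after a common year.
2004: Jan 1 is Thursday (leap).
2003: Wednesday
2002: Tuesday
2001: Monday
2000: Saturday (leap)
1999: Friday
1998: Thursday
1997: Wednesday
1996: Monday (leap)
1995: Sunday
1994: Saturday
1993: Friday
1992: Wednesday (leap)
1991: Tuesday
1990: Monday
1989: Sunday
1988: Friday (leap)
1988 begins on a Friday and is a leap year.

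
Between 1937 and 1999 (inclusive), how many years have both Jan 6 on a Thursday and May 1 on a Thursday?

Check each year's weekday for Jan 6 and May 1:
  1937: Wed/Sat  1938: Thu/Sun  1939: Fri/Mon  1940: Sat/Wed  1941: Mon/Thu  1942: Tue/Fri  1943: Wed/Sat  1944: Thu/Mon  1945: Sat/Tue  1946: Sun/Wed  1947: Mon/Thu  1948: Tue/Sat  1949: Thu/Sun  1950: Fri/Mon  …(35 more)…  1986: Mon/Thu  1987: Tue/Fri  1988: Wed/Sun  1989: Fri/Mon  1990: Sat/Tue  1991: Sun/Wed  1992: Mon/Fri  1993: Wed/Sat  1994: Thu/Sun  1995: Fri/Mon  1996: Sat/Wed  1997: Mon/Thu  1998: Tue/Fri  1999: Wed/Sat
Both conditions hold in: no year — 0.

0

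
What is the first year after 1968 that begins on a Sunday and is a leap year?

1984

Jan 1 advances by 2 weekdays after a leap year and by 1 after a common year.
1968: Jan 1 is Monday (leap).
1969: Wednesday
1970: Thursday
1971: Friday
1972: Saturday (leap)
1973: Monday
1974: Tuesday
1975: Wednesday
1976: Thursday (leap)
1977: Saturday
1978: Sunday
1979: Monday
1980: Tuesday (leap)
1981: Thursday
1982: Friday
1983: Saturday
1984: Sunday (leap)
1984 begins on a Sunday and is a leap year.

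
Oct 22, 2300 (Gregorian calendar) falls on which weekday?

Monday

January 1, 2300 is a Monday.
October 22 is day 295 of the year, i.e. 294 days after Jan 1.
294 mod 7 = 0, so advance 0 weekdays from Monday: Monday.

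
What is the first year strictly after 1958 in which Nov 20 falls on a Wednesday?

From one year to the next, a fixed date's weekday advances by 1, or by 2 when a Feb 29 lies between the two dates.
1958: November 20 is Thursday.
1959: Friday (+1)
1960: Sunday (+2)
1961: Monday (+1)
1962: Tuesday (+1)
1963: Wednesday (+1)
Nov 20 falls on a Wednesday in 1963.

1963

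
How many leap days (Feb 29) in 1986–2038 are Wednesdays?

1

Leap years in 1986–2038: 13 of them.
Feb 29 weekday advances by 5 (mod 7) from one leap year to the next four years later (or differs when a century non-leap intervenes).
Leap-day weekdays: 1988:Mon 1992:Sat 1996:Thu 2000:Tue 2004:Sun 2008:Fri 2012:Wed✓ 2016:Mon 2020:Sat 2024:Thu 2028:Tue 2032:Sun 2036:Fri
Wednesday: 2012 → 1.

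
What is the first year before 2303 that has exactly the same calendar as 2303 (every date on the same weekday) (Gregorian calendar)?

Two years share a calendar iff Jan 1 falls on the same weekday and both are leap or both are common. 2303: Jan 1 is Thursday, common year.
2302: Jan 1 Wednesday, common
2301: Jan 1 Tuesday, common
2300: Jan 1 Monday, common
2299: Jan 1 Sunday, common
2298: Jan 1 Saturday, common
2297: Jan 1 Friday, common
2296: Jan 1 Wednesday, leap
2295: Jan 1 Tuesday, common
2294: Jan 1 Monday, common
2293: Jan 1 Sunday, common
2292: Jan 1 Friday, leap
2291: Jan 1 Thursday, common
2291 matches on both conditions.

2291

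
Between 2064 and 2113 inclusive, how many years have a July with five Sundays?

July has 31 days; it has five Sundays when Sunday falls among the first (month-length − 28) days — i.e. when July 1 is one of Sunday/Saturday/Friday.
July 1 by year: 2064:Tue 2065:Wed 2066:Thu 2067:Fri✓ 2068:Sun✓ 2069:Mon 2070:Tue 2071:Wed 2072:Fri✓ 2073:Sat✓ 2074:Sun✓ 2075:Mon 2076:Wed 2077:Thu 2078:Fri✓ …(20 more)… 2099:Wed 2100:Thu 2101:Fri✓ 2102:Sat✓ 2103:Sun✓ 2104:Tue 2105:Wed 2106:Thu 2107:Fri✓ 2108:Sun✓ 2109:Mon 2110:Tue 2111:Wed 2112:Fri✓ 2113:Sat✓
Years with five Sundays: 2067, 2068, 2072, 2073, 2074, 2078, 2079, 2084, 2085, 2089, 2090, 2091, 2095, 2096, 2101, 2102, 2103, 2107, 2108, 2112, 2113 → 21.

21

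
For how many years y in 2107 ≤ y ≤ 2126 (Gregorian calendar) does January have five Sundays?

9

January has 31 days; it has five Sundays when Sunday falls among the first (month-length − 28) days — i.e. when January 1 is one of Sunday/Saturday/Friday.
January 1 by year: 2107:Sat✓ 2108:Sun✓ 2109:Tue 2110:Wed 2111:Thu 2112:Fri✓ 2113:Sun✓ 2114:Mon 2115:Tue 2116:Wed 2117:Fri✓ 2118:Sat✓ 2119:Sun✓ 2120:Mon 2121:Wed 2122:Thu 2123:Fri✓ 2124:Sat✓ 2125:Mon 2126:Tue
Years with five Sundays: 2107, 2108, 2112, 2113, 2117, 2118, 2119, 2123, 2124 → 9.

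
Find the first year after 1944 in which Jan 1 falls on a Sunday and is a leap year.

Jan 1 advances by 2 weekdays after a leap year and by 1 after a common year.
1944: Jan 1 is Saturday (leap).
1945: Monday
1946: Tuesday
1947: Wednesday
1948: Thursday (leap)
1949: Saturday
1950: Sunday
1951: Monday
1952: Tuesday (leap)
1953: Thursday
1954: Friday
1955: Saturday
1956: Sunday (leap)
1956 begins on a Sunday and is a leap year.

1956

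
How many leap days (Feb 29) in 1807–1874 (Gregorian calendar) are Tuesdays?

Leap years in 1807–1874: 17 of them.
Feb 29 weekday advances by 5 (mod 7) from one leap year to the next four years later (or differs when a century non-leap intervenes).
Leap-day weekdays: 1808:Mon 1812:Sat 1816:Thu 1820:Tue✓ 1824:Sun 1828:Fri 1832:Wed 1836:Mon 1840:Sat 1844:Thu 1848:Tue✓ 1852:Sun 1856:Fri 1860:Wed 1864:Mon 1868:Sat 1872:Thu
Tuesday: 1820, 1848 → 2.

2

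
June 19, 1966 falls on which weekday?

Sunday

January 1, 1966 is a Saturday.
June 19 is day 170 of the year, i.e. 169 days after Jan 1.
169 mod 7 = 1, so advance 1 weekday from Saturday: Sunday.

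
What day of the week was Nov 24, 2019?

Sunday

January 1, 2019 is a Tuesday.
November 24 is day 328 of the year, i.e. 327 days after Jan 1.
327 mod 7 = 5, so advance 5 weekdays from Tuesday: Sunday.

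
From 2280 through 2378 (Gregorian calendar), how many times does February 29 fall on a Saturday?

Leap years in 2280–2378: 24 of them.
Feb 29 weekday advances by 5 (mod 7) from one leap year to the next four years later (or differs when a century non-leap intervenes).
Leap-day weekdays: 2280:Sun 2284:Fri 2288:Wed 2292:Mon 2296:Sat✓ 2304:Mon 2308:Sat✓ 2312:Thu 2316:Tue 2320:Sun 2324:Fri 2328:Wed 2332:Mon 2336:Sat✓ 2340:Thu 2344:Tue 2348:Sun 2352:Fri 2356:Wed 2360:Mon 2364:Sat✓ 2368:Thu 2372:Tue 2376:Sun
Saturday: 2296, 2308, 2336, 2364 → 4.

4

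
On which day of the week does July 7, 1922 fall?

Friday

January 1, 1922 is a Sunday.
July 7 is day 188 of the year, i.e. 187 days after Jan 1.
187 mod 7 = 5, so advance 5 weekdays from Sunday: Friday.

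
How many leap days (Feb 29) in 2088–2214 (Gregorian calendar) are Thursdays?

3

Leap years in 2088–2214: 30 of them.
Feb 29 weekday advances by 5 (mod 7) from one leap year to the next four years later (or differs when a century non-leap intervenes).
Leap-day weekdays: 2088:Sun 2092:Fri 2096:Wed 2104:Fri 2108:Wed 2112:Mon 2116:Sat 2120:Thu✓ 2124:Tue 2128:Sun 2132:Fri 2136:Wed 2140:Mon …(4 more)… 2160:Fri 2164:Wed 2168:Mon 2172:Sat 2176:Thu✓ 2180:Tue 2184:Sun 2188:Fri 2192:Wed 2196:Mon 2204:Wed 2208:Mon 2212:Sat
Thursday: 2120, 2148, 2176 → 3.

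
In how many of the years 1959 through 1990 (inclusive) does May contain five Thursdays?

May has 31 days; it has five Thursdays when Thursday falls among the first (month-length − 28) days — i.e. when May 1 is one of Thursday/Wednesday/Tuesday.
May 1 by year: 1959:Fri 1960:Sun 1961:Mon 1962:Tue✓ 1963:Wed✓ 1964:Fri 1965:Sat 1966:Sun 1967:Mon 1968:Wed✓ 1969:Thu✓ 1970:Fri 1971:Sat 1972:Mon 1973:Tue✓ 1974:Wed✓ 1975:Thu✓ 1976:Sat 1977:Sun 1978:Mon 1979:Tue✓ 1980:Thu✓ 1981:Fri 1982:Sat 1983:Sun 1984:Tue✓ 1985:Wed✓ 1986:Thu✓ 1987:Fri 1988:Sun 1989:Mon 1990:Tue✓
Years with five Thursdays: 1962, 1963, 1968, 1969, 1973, 1974, 1975, 1979, 1980, 1984, 1985, 1986, 1990 → 13.

13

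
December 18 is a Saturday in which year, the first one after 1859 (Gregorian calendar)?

1869

From one year to the next, a fixed date's weekday advances by 1, or by 2 when a Feb 29 lies between the two dates.
1859: December 18 is Sunday.
1860: Tuesday (+2)
1861: Wednesday (+1)
1862: Thursday (+1)
1863: Friday (+1)
1864: Sunday (+2)
1865: Monday (+1)
1866: Tuesday (+1)
1867: Wednesday (+1)
1868: Friday (+2)
1869: Saturday (+1)
December 18 falls on a Saturday in 1869.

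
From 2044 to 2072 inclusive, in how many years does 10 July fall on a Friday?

Track 10 July's weekday year by year (advancing +1, or +2 across a Feb 29):
  2044: Sun  2045: Mon (+1)  2046: Tue (+1)  2047: Wed (+1)  2048: Fri (+2) ✓
  2049: Sat (+1)  2050: Sun (+1)  2051: Mon (+1)  2052: Wed (+2)  2053: Thu (+1)
  2054: Fri (+1) ✓  2055: Sat (+1)  2056: Mon (+2)  2057: Tue (+1)  2058: Wed (+1)
  2059: Thu (+1)  2060: Sat (+2)  2061: Sun (+1)  2062: Mon (+1)  2063: Tue (+1)
  2064: Thu (+2)  2065: Fri (+1) ✓  2066: Sat (+1)  2067: Sun (+1)  2068: Tue (+2)
  2069: Wed (+1)  2070: Thu (+1)  2071: Fri (+1) ✓  2072: Sun (+2)
Friday years: 2048, 2054, 2065, 2071 — 4 in total.

4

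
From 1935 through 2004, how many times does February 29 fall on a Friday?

Leap years in 1935–2004: 18 of them.
Feb 29 weekday advances by 5 (mod 7) from one leap year to the next four years later (or differs when a century non-leap intervenes).
Leap-day weekdays: 1936:Sat 1940:Thu 1944:Tue 1948:Sun 1952:Fri✓ 1956:Wed 1960:Mon 1964:Sat 1968:Thu 1972:Tue 1976:Sun 1980:Fri✓ 1984:Wed 1988:Mon 1992:Sat 1996:Thu 2000:Tue 2004:Sun
Friday: 1952, 1980 → 2.

2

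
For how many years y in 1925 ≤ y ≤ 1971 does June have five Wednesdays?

June has 30 days; it has five Wednesdays when Wednesday falls among the first (month-length − 28) days — i.e. when June 1 is one of Wednesday/Tuesday.
June 1 by year: 1925:Mon 1926:Tue✓ 1927:Wed✓ 1928:Fri 1929:Sat 1930:Sun 1931:Mon 1932:Wed✓ 1933:Thu 1934:Fri 1935:Sat 1936:Mon 1937:Tue✓ 1938:Wed✓ 1939:Thu …(17 more)… 1957:Sat 1958:Sun 1959:Mon 1960:Wed✓ 1961:Thu 1962:Fri 1963:Sat 1964:Mon 1965:Tue✓ 1966:Wed✓ 1967:Thu 1968:Sat 1969:Sun 1970:Mon 1971:Tue✓
Years with five Wednesdays: 1926, 1927, 1932, 1937, 1938, 1943, 1948, 1949, 1954, 1955, 1960, 1965, 1966, 1971 → 14.

14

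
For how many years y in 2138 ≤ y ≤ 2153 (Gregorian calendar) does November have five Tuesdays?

4

November has 30 days; it has five Tuesdays when Tuesday falls among the first (month-length − 28) days — i.e. when November 1 is one of Tuesday/Monday.
November 1 by year: 2138:Sat 2139:Sun 2140:Tue✓ 2141:Wed 2142:Thu 2143:Fri 2144:Sun 2145:Mon✓ 2146:Tue✓ 2147:Wed 2148:Fri 2149:Sat 2150:Sun 2151:Mon✓ 2152:Wed 2153:Thu
Years with five Tuesdays: 2140, 2145, 2146, 2151 → 4.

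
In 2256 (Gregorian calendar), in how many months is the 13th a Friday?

1

Check the 13th of each month of 2256: Jan 13: Sun, Feb 13: Wed, Mar 13: Thu, Apr 13: Sun, May 13: Tue, Jun 13: Fri, Jul 13: Sun, Aug 13: Wed, Sep 13: Sat, Oct 13: Mon, Nov 13: Thu, Dec 13: Sat.
Friday occurs in June — 1 month.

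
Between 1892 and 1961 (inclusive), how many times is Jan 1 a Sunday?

11

Track Jan 1's weekday year by year (advancing +1, or +2 across a Feb 29):
  1892: Fri  1893: Sun (+2) ✓  1894: Mon (+1)  1895: Tue (+1)  1896: Wed (+1)
  1897: Fri (+2)  1898: Sat (+1)  1899: Sun (+1) ✓  1900: Mon (+1)  1901: Tue (+1)
  1902: Wed (+1)  1903: Thu (+1)  1904: Fri (+1)  1905: Sun (+2) ✓  … (42 more years) …
  1948: Thu (+1)  1949: Sat (+2)  1950: Sun (+1) ✓  1951: Mon (+1)  1952: Tue (+1)
  1953: Thu (+2)  1954: Fri (+1)  1955: Sat (+1)  1956: Sun (+1) ✓  1957: Tue (+2)
  1958: Wed (+1)  1959: Thu (+1)  1960: Fri (+1)  1961: Sun (+2) ✓
Sunday years: 1893, 1899, 1905, 1911, 1922, 1928, 1933, 1939, 1950, 1956, 1961 — 11 in total.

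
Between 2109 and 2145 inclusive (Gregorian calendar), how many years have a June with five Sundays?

11

June has 30 days; it has five Sundays when Sunday falls among the first (month-length − 28) days — i.e. when June 1 is one of Sunday/Saturday.
June 1 by year: 2109:Sat✓ 2110:Sun✓ 2111:Mon 2112:Wed 2113:Thu 2114:Fri 2115:Sat✓ 2116:Mon 2117:Tue 2118:Wed 2119:Thu 2120:Sat✓ 2121:Sun✓ 2122:Mon 2123:Tue …(7 more)… 2131:Fri 2132:Sun✓ 2133:Mon 2134:Tue 2135:Wed 2136:Fri 2137:Sat✓ 2138:Sun✓ 2139:Mon 2140:Wed 2141:Thu 2142:Fri 2143:Sat✓ 2144:Mon 2145:Tue
Years with five Sundays: 2109, 2110, 2115, 2120, 2121, 2126, 2127, 2132, 2137, 2138, 2143 → 11.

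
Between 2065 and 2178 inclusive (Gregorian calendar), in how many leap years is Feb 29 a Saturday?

Leap years in 2065–2178: 27 of them.
Feb 29 weekday advances by 5 (mod 7) from one leap year to the next four years later (or differs when a century non-leap intervenes).
Leap-day weekdays: 2068:Wed 2072:Mon 2076:Sat✓ 2080:Thu 2084:Tue 2088:Sun 2092:Fri 2096:Wed 2104:Fri 2108:Wed 2112:Mon 2116:Sat✓ 2120:Thu 2124:Tue 2128:Sun 2132:Fri 2136:Wed 2140:Mon 2144:Sat✓ 2148:Thu 2152:Tue 2156:Sun 2160:Fri 2164:Wed 2168:Mon 2172:Sat✓ 2176:Thu
Saturday: 2076, 2116, 2144, 2172 → 4.

4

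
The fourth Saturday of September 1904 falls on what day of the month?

24

September 1, 1904 is a Thursday, so the first Saturday is the 3rd.
The fourth Saturday is 3 + 21 = 24.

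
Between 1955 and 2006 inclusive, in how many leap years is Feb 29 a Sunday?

2

Leap years in 1955–2006: 13 of them.
Feb 29 weekday advances by 5 (mod 7) from one leap year to the next four years later (or differs when a century non-leap intervenes).
Leap-day weekdays: 1956:Wed 1960:Mon 1964:Sat 1968:Thu 1972:Tue 1976:Sun✓ 1980:Fri 1984:Wed 1988:Mon 1992:Sat 1996:Thu 2000:Tue 2004:Sun✓
Sunday: 1976, 2004 → 2.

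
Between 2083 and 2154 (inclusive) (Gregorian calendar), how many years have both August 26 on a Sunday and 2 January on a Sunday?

Check each year's weekday for August 26 and 2 January:
  2083: Thu/Sat  2084: Sat/Sun  2085: Sun/Tue  2086: Mon/Wed  2087: Tue/Thu  2088: Thu/Fri  2089: Fri/Sun  2090: Sat/Mon  2091: Sun/Tue  2092: Tue/Wed  2093: Wed/Fri  2094: Thu/Sat  2095: Fri/Sun  2096: Sun/Mon  …(44 more)…  2141: Sat/Mon  2142: Sun/Tue  2143: Mon/Wed  2144: Wed/Thu  2145: Thu/Sat  2146: Fri/Sun  2147: Sat/Mon  2148: Mon/Tue  2149: Tue/Thu  2150: Wed/Fri  2151: Thu/Sat  2152: Sat/Sun  2153: Sun/Tue  2154: Mon/Wed
Both conditions hold in: no year — 0.

0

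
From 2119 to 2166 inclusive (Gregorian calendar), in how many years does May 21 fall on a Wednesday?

8

Track May 21's weekday year by year (advancing +1, or +2 across a Feb 29):
  2119: Sun  2120: Tue (+2)  2121: Wed (+1) ✓  2122: Thu (+1)  2123: Fri (+1)
  2124: Sun (+2)  2125: Mon (+1)  2126: Tue (+1)  2127: Wed (+1) ✓  2128: Fri (+2)
  2129: Sat (+1)  2130: Sun (+1)  2131: Mon (+1)  2132: Wed (+2) ✓  … (20 more years) …
  2153: Mon (+1)  2154: Tue (+1)  2155: Wed (+1) ✓  2156: Fri (+2)  2157: Sat (+1)
  2158: Sun (+1)  2159: Mon (+1)  2160: Wed (+2) ✓  2161: Thu (+1)  2162: Fri (+1)
  2163: Sat (+1)  2164: Mon (+2)  2165: Tue (+1)  2166: Wed (+1) ✓
Wednesday years: 2121, 2127, 2132, 2138, 2149, 2155, 2160, 2166 — 8 in total.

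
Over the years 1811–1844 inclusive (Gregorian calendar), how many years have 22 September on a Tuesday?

Track 22 September's weekday year by year (advancing +1, or +2 across a Feb 29):
  1811: Sun  1812: Tue (+2) ✓  1813: Wed (+1)  1814: Thu (+1)  1815: Fri (+1)
  1816: Sun (+2)  1817: Mon (+1)  1818: Tue (+1) ✓  1819: Wed (+1)  1820: Fri (+2)
  1821: Sat (+1)  1822: Sun (+1)  1823: Mon (+1)  1824: Wed (+2)  … (6 more years) …
  1831: Thu (+1)  1832: Sat (+2)  1833: Sun (+1)  1834: Mon (+1)  1835: Tue (+1) ✓
  1836: Thu (+2)  1837: Fri (+1)  1838: Sat (+1)  1839: Sun (+1)  1840: Tue (+2) ✓
  1841: Wed (+1)  1842: Thu (+1)  1843: Fri (+1)  1844: Sun (+2)
Tuesday years: 1812, 1818, 1829, 1835, 1840 — 5 in total.

5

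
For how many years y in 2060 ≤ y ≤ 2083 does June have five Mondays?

7

June has 30 days; it has five Mondays when Monday falls among the first (month-length − 28) days — i.e. when June 1 is one of Monday/Sunday.
June 1 by year: 2060:Tue 2061:Wed 2062:Thu 2063:Fri 2064:Sun✓ 2065:Mon✓ 2066:Tue 2067:Wed 2068:Fri 2069:Sat 2070:Sun✓ 2071:Mon✓ 2072:Wed 2073:Thu 2074:Fri 2075:Sat 2076:Mon✓ 2077:Tue 2078:Wed 2079:Thu 2080:Sat 2081:Sun✓ 2082:Mon✓ 2083:Tue
Years with five Mondays: 2064, 2065, 2070, 2071, 2076, 2081, 2082 → 7.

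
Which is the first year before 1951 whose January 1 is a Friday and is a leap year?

Jan 1 advances by 2 weekdays after a leap year and by 1 after a common year.
1951: Jan 1 is Monday.
1950: Sunday
1949: Saturday
1948: Thursday (leap)
1947: Wednesday
1946: Tuesday
1945: Monday
1944: Saturday (leap)
1943: Friday
1942: Thursday
1941: Wednesday
1940: Monday (leap)
1939: Sunday
1938: Saturday
1937: Friday
1936: Wednesday (leap)
1935: Tuesday
1934: Monday
1933: Sunday
1932: Friday (leap)
1932 begins on a Friday and is a leap year.

1932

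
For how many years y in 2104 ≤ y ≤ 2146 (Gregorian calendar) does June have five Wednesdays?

13

June has 30 days; it has five Wednesdays when Wednesday falls among the first (month-length − 28) days — i.e. when June 1 is one of Wednesday/Tuesday.
June 1 by year: 2104:Sun 2105:Mon 2106:Tue✓ 2107:Wed✓ 2108:Fri 2109:Sat 2110:Sun 2111:Mon 2112:Wed✓ 2113:Thu 2114:Fri 2115:Sat 2116:Mon 2117:Tue✓ 2118:Wed✓ …(13 more)… 2132:Sun 2133:Mon 2134:Tue✓ 2135:Wed✓ 2136:Fri 2137:Sat 2138:Sun 2139:Mon 2140:Wed✓ 2141:Thu 2142:Fri 2143:Sat 2144:Mon 2145:Tue✓ 2146:Wed✓
Years with five Wednesdays: 2106, 2107, 2112, 2117, 2118, 2123, 2128, 2129, 2134, 2135, 2140, 2145, 2146 → 13.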